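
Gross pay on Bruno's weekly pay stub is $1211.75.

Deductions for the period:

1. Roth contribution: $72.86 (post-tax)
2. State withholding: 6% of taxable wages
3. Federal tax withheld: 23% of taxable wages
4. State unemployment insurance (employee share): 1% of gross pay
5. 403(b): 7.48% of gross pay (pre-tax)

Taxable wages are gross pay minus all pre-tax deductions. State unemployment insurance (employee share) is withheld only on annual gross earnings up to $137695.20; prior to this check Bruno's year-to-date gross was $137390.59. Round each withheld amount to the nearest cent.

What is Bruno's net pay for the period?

403(b): $1211.75 × 0.0748 = $90.64
Taxable wages = $1211.75 − $90.64 = $1121.11
State withholding: $1121.11 × 0.06 = $67.27
Federal tax withheld: $1121.11 × 0.23 = $257.86
State unemployment insurance (employee share): only $137695.20 − $137390.59 = $304.61 of this check is subject → $304.61 × 0.01 = $3.05
Roth contribution: $72.86
Total deductions = $90.64 + $67.27 + $257.86 + $3.05 + $72.86 = $491.68
Net pay = $1211.75 − $491.68 = $720.07

$720.07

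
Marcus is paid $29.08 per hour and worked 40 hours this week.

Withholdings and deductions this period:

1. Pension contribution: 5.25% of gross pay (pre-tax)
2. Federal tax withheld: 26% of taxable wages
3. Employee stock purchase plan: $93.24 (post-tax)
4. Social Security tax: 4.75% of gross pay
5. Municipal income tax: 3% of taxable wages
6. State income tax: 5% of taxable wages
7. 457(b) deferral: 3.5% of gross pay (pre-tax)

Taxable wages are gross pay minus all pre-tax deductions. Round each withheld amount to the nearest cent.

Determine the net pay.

Gross pay: 40 × $29.08 = $1,163.20
Pension contribution: $1,163.20 × 0.0525 = $61.07
457(b) deferral: $1,163.20 × 0.035 = $40.71
Pre-tax total = $61.07 + $40.71 = $101.78
Taxable wages = $1,163.20 − $101.78 = $1,061.42
Municipal income tax: $1,061.42 × 0.03 = $31.84
Federal tax withheld: $1,061.42 × 0.26 = $275.97
State income tax: $1,061.42 × 0.05 = $53.07
Social Security tax: $1,163.20 × 0.0475 = $55.25
Employee stock purchase plan: $93.24
Total deductions = $61.07 + $40.71 + $31.84 + $275.97 + $53.07 + $55.25 + $93.24 = $611.15
Net pay = $1,163.20 − $611.15 = $552.05

$552.05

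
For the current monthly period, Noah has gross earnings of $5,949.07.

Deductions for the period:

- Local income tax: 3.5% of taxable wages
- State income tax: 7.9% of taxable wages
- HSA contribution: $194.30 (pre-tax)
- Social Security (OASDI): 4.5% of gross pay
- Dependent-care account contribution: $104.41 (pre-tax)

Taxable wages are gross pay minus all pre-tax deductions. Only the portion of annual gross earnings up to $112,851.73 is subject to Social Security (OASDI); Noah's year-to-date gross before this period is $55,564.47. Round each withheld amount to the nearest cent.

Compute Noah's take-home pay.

$4,738.51

Dependent-care account contribution: $104.41
HSA contribution: $194.30
Pre-tax total = $104.41 + $194.30 = $298.71
Taxable wages = $5,949.07 − $298.71 = $5,650.36
State income tax: $5,650.36 × 0.079 = $446.38
Local income tax: $5,650.36 × 0.035 = $197.76
Social Security (OASDI): cap not yet reached, full $5,949.07 is subject → $5,949.07 × 0.045 = $267.71
Total deductions = $104.41 + $194.30 + $446.38 + $197.76 + $267.71 = $1,210.56
Net pay = $5,949.07 − $1,210.56 = $4,738.51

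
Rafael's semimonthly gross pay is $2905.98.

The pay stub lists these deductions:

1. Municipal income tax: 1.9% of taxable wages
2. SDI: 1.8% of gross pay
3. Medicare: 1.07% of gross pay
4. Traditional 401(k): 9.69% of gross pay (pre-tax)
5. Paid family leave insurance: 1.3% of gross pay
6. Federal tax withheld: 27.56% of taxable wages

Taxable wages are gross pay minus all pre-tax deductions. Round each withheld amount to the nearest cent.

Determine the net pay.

$1730.07

Traditional 401(k): $2905.98 × 0.0969 = $281.59
Taxable wages = $2905.98 − $281.59 = $2624.39
Federal tax withheld: $2624.39 × 0.2756 = $723.28
Municipal income tax: $2624.39 × 0.019 = $49.86
Medicare: $2905.98 × 0.0107 = $31.09
Paid family leave insurance: $2905.98 × 0.013 = $37.78
SDI: $2905.98 × 0.018 = $52.31
Total deductions = $281.59 + $723.28 + $49.86 + $31.09 + $37.78 + $52.31 = $1175.91
Net pay = $2905.98 − $1175.91 = $1730.07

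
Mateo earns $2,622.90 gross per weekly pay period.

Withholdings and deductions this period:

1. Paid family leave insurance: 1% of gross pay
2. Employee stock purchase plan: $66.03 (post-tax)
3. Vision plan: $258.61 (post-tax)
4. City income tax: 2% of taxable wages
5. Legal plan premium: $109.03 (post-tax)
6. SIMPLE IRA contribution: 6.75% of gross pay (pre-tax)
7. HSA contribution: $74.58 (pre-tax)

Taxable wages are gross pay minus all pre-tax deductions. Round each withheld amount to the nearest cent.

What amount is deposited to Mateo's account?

$1,863.94

SIMPLE IRA contribution: $2,622.90 × 0.0675 = $177.05
HSA contribution: $74.58
Pre-tax total = $177.05 + $74.58 = $251.63
Taxable wages = $2,622.90 − $251.63 = $2,371.27
City income tax: $2,371.27 × 0.02 = $47.43
Paid family leave insurance: $2,622.90 × 0.01 = $26.23
Vision plan: $258.61
Employee stock purchase plan: $66.03
Legal plan premium: $109.03
Total deductions = $177.05 + $74.58 + $47.43 + $26.23 + $258.61 + $66.03 + $109.03 = $758.96
Net pay = $2,622.90 − $758.96 = $1,863.94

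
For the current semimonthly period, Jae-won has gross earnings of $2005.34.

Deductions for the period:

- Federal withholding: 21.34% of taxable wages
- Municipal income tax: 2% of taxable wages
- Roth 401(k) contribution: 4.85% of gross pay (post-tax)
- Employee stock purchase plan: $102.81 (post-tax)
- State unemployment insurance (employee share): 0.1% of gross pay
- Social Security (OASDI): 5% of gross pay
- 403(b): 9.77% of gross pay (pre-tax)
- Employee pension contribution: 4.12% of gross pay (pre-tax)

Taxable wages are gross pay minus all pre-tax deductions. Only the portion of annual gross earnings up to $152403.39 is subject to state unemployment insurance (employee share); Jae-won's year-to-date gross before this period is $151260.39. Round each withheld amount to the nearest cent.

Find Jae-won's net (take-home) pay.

Employee pension contribution: $2005.34 × 0.0412 = $82.62
403(b): $2005.34 × 0.0977 = $195.92
Pre-tax total = $82.62 + $195.92 = $278.54
Taxable wages = $2005.34 − $278.54 = $1726.80
Municipal income tax: $1726.80 × 0.02 = $34.54
Federal withholding: $1726.80 × 0.2134 = $368.50
State unemployment insurance (employee share): only $152403.39 − $151260.39 = $1143.00 of this check is subject → $1143.00 × 0.001 = $1.14
Social Security (OASDI): $2005.34 × 0.05 = $100.27
Employee stock purchase plan: $102.81
Roth 401(k) contribution: $2005.34 × 0.0485 = $97.26
Total deductions = $82.62 + $195.92 + $34.54 + $368.50 + $1.14 + $100.27 + $102.81 + $97.26 = $983.06
Net pay = $2005.34 − $983.06 = $1022.28

$1022.28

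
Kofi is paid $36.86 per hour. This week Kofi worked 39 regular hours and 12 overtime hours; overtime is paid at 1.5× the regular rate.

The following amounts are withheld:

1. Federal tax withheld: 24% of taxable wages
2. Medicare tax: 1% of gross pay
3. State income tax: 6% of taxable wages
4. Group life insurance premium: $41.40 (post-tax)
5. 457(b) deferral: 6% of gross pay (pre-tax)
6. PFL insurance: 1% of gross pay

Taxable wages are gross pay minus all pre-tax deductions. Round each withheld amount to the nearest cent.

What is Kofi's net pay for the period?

$1,299.05

Regular pay: 39 × $36.86 = $1,437.54
Overtime pay: 12 × $36.86 × 1.5 = $663.48
Gross pay = $1,437.54 + $663.48 = $2,101.02
457(b) deferral: $2,101.02 × 0.06 = $126.06
Taxable wages = $2,101.02 − $126.06 = $1,974.96
State income tax: $1,974.96 × 0.06 = $118.50
Federal tax withheld: $1,974.96 × 0.24 = $473.99
PFL insurance: $2,101.02 × 0.01 = $21.01
Medicare tax: $2,101.02 × 0.01 = $21.01
Group life insurance premium: $41.40
Total deductions = $126.06 + $118.50 + $473.99 + $21.01 + $21.01 + $41.40 = $801.97
Net pay = $2,101.02 − $801.97 = $1,299.05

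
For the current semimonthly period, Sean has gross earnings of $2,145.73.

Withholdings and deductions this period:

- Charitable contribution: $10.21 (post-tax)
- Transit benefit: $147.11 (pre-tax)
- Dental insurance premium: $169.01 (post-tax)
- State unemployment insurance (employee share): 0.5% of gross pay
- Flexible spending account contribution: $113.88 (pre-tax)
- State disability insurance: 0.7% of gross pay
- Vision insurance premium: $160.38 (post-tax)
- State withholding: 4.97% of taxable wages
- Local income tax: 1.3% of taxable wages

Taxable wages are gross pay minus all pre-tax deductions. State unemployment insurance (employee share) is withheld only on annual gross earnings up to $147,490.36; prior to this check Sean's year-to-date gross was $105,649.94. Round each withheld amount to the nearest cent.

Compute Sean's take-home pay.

$1,401.22

Transit benefit: $147.11
Flexible spending account contribution: $113.88
Pre-tax total = $147.11 + $113.88 = $260.99
Taxable wages = $2,145.73 − $260.99 = $1,884.74
Local income tax: $1,884.74 × 0.013 = $24.50
State withholding: $1,884.74 × 0.0497 = $93.67
State unemployment insurance (employee share): cap not yet reached, full $2,145.73 is subject → $2,145.73 × 0.005 = $10.73
State disability insurance: $2,145.73 × 0.007 = $15.02
Dental insurance premium: $169.01
Vision insurance premium: $160.38
Charitable contribution: $10.21
Total deductions = $147.11 + $113.88 + $24.50 + $93.67 + $10.73 + $15.02 + $169.01 + $160.38 + $10.21 = $744.51
Net pay = $2,145.73 − $744.51 = $1,401.22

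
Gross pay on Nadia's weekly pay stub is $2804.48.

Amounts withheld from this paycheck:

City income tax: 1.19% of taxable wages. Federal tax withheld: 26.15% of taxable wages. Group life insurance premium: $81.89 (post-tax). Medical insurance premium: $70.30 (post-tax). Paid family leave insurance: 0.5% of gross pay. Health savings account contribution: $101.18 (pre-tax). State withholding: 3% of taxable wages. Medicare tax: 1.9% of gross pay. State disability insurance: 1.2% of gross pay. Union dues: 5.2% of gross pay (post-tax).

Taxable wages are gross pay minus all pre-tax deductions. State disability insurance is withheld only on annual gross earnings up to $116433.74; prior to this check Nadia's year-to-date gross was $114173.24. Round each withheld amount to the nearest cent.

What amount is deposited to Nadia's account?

Health savings account contribution: $101.18
Taxable wages = $2804.48 − $101.18 = $2703.30
Federal tax withheld: $2703.30 × 0.2615 = $706.91
State withholding: $2703.30 × 0.03 = $81.10
City income tax: $2703.30 × 0.0119 = $32.17
Medicare tax: $2804.48 × 0.019 = $53.29
Paid family leave insurance: $2804.48 × 0.005 = $14.02
State disability insurance: only $116433.74 − $114173.24 = $2260.50 of this check is subject → $2260.50 × 0.012 = $27.13
Medical insurance premium: $70.30
Union dues: $2804.48 × 0.052 = $145.83
Group life insurance premium: $81.89
Total deductions = $101.18 + $706.91 + $81.10 + $32.17 + $53.29 + $14.02 + $27.13 + $70.30 + $145.83 + $81.89 = $1313.82
Net pay = $2804.48 − $1313.82 = $1490.66

$1490.66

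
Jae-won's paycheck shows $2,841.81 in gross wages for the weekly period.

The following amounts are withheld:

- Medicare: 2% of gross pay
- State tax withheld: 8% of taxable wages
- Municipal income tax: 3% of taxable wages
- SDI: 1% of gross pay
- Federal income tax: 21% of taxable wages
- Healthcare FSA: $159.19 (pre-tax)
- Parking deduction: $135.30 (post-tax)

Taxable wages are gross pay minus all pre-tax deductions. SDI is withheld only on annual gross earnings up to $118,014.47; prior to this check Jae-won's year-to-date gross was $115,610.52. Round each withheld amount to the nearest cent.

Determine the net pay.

$1,608.00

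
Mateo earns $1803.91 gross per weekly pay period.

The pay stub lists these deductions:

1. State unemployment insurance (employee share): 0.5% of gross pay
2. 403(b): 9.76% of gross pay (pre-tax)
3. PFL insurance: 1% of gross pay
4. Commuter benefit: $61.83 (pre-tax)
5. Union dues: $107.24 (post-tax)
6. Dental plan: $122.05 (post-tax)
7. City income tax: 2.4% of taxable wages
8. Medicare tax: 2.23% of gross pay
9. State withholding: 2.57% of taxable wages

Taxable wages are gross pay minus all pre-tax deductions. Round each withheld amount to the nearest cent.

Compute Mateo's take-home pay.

$1191.61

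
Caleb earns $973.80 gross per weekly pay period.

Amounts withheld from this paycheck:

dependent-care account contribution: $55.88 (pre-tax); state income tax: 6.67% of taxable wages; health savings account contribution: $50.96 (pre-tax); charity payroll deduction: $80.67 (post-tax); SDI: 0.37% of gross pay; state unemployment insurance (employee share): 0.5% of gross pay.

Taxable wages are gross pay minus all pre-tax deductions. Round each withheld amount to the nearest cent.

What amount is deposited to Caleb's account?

Dependent-care account contribution: $55.88
Health savings account contribution: $50.96
Pre-tax total = $55.88 + $50.96 = $106.84
Taxable wages = $973.80 − $106.84 = $866.96
State income tax: $866.96 × 0.0667 = $57.83
State unemployment insurance (employee share): $973.80 × 0.005 = $4.87
SDI: $973.80 × 0.0037 = $3.60
Charity payroll deduction: $80.67
Total deductions = $55.88 + $50.96 + $57.83 + $4.87 + $3.60 + $80.67 = $253.81
Net pay = $973.80 − $253.81 = $719.99

$719.99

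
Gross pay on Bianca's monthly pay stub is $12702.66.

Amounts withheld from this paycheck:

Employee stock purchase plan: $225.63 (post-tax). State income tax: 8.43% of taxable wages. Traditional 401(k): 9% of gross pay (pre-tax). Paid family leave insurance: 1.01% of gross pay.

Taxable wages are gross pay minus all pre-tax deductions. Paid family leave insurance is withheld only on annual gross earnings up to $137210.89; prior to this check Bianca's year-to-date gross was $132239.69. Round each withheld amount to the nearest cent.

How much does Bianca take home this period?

$10309.12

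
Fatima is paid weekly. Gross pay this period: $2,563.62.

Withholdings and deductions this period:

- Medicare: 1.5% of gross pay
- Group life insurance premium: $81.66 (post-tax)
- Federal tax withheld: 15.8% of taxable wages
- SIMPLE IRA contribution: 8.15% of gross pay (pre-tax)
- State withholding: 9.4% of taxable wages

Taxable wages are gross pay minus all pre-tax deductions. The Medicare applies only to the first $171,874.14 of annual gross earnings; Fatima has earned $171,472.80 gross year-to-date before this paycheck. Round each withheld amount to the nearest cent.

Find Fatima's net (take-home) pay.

$1,673.62

SIMPLE IRA contribution: $2,563.62 × 0.0815 = $208.94
Taxable wages = $2,563.62 − $208.94 = $2,354.68
State withholding: $2,354.68 × 0.094 = $221.34
Federal tax withheld: $2,354.68 × 0.158 = $372.04
Medicare: only $171,874.14 − $171,472.80 = $401.34 of this check is subject → $401.34 × 0.015 = $6.02
Group life insurance premium: $81.66
Total deductions = $208.94 + $221.34 + $372.04 + $6.02 + $81.66 = $890.00
Net pay = $2,563.62 − $890.00 = $1,673.62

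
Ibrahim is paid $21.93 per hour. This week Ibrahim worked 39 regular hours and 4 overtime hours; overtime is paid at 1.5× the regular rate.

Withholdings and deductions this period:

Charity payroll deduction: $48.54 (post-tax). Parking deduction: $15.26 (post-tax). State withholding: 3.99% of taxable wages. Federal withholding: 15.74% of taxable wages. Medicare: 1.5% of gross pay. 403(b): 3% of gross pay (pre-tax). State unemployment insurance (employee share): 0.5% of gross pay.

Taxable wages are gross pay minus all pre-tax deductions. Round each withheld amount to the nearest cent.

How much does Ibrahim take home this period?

$684.85

Regular pay: 39 × $21.93 = $855.27
Overtime pay: 4 × $21.93 × 1.5 = $131.58
Gross pay = $855.27 + $131.58 = $986.85
403(b): $986.85 × 0.03 = $29.61
Taxable wages = $986.85 − $29.61 = $957.24
State withholding: $957.24 × 0.0399 = $38.19
Federal withholding: $957.24 × 0.1574 = $150.67
State unemployment insurance (employee share): $986.85 × 0.005 = $4.93
Medicare: $986.85 × 0.015 = $14.80
Parking deduction: $15.26
Charity payroll deduction: $48.54
Total deductions = $29.61 + $38.19 + $150.67 + $4.93 + $14.80 + $15.26 + $48.54 = $302.00
Net pay = $986.85 − $302.00 = $684.85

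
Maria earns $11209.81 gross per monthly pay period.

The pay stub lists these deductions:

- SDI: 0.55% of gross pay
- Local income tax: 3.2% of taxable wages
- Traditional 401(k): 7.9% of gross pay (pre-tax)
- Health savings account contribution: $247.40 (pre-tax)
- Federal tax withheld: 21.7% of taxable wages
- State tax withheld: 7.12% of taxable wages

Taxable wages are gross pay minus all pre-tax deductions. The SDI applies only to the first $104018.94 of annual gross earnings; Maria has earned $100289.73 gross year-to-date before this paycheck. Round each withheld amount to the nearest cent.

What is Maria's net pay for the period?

Traditional 401(k): $11209.81 × 0.079 = $885.57
Health savings account contribution: $247.40
Pre-tax total = $885.57 + $247.40 = $1132.97
Taxable wages = $11209.81 − $1132.97 = $10076.84
State tax withheld: $10076.84 × 0.0712 = $717.47
Federal tax withheld: $10076.84 × 0.217 = $2186.67
Local income tax: $10076.84 × 0.032 = $322.46
SDI: only $104018.94 − $100289.73 = $3729.21 of this check is subject → $3729.21 × 0.0055 = $20.51
Total deductions = $885.57 + $247.40 + $717.47 + $2186.67 + $322.46 + $20.51 = $4380.08
Net pay = $11209.81 − $4380.08 = $6829.73

$6829.73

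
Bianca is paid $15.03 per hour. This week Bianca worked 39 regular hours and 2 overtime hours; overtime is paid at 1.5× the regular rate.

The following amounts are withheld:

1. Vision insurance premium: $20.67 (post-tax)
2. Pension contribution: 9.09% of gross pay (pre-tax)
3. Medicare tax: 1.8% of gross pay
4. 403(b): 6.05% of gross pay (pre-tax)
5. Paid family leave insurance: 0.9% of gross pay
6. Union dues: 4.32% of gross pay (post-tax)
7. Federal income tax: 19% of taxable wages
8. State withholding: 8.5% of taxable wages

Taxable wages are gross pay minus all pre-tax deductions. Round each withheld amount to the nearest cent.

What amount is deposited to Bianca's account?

Regular pay: 39 × $15.03 = $586.17
Overtime pay: 2 × $15.03 × 1.5 = $45.09
Gross pay = $586.17 + $45.09 = $631.26
403(b): $631.26 × 0.0605 = $38.19
Pension contribution: $631.26 × 0.0909 = $57.38
Pre-tax total = $38.19 + $57.38 = $95.57
Taxable wages = $631.26 − $95.57 = $535.69
Federal income tax: $535.69 × 0.19 = $101.78
State withholding: $535.69 × 0.085 = $45.53
Medicare tax: $631.26 × 0.018 = $11.36
Paid family leave insurance: $631.26 × 0.009 = $5.68
Vision insurance premium: $20.67
Union dues: $631.26 × 0.0432 = $27.27
Total deductions = $38.19 + $57.38 + $101.78 + $45.53 + $11.36 + $5.68 + $20.67 + $27.27 = $307.86
Net pay = $631.26 − $307.86 = $323.40

$323.40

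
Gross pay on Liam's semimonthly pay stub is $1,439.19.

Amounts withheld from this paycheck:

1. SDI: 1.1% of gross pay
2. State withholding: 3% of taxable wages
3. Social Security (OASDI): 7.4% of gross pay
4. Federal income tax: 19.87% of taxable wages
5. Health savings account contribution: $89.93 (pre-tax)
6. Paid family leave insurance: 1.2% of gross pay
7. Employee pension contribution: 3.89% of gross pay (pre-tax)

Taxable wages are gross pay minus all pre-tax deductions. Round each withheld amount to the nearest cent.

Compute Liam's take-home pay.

Health savings account contribution: $89.93
Employee pension contribution: $1,439.19 × 0.0389 = $55.98
Pre-tax total = $89.93 + $55.98 = $145.91
Taxable wages = $1,439.19 − $145.91 = $1,293.28
Federal income tax: $1,293.28 × 0.1987 = $256.97
State withholding: $1,293.28 × 0.03 = $38.80
Paid family leave insurance: $1,439.19 × 0.012 = $17.27
SDI: $1,439.19 × 0.011 = $15.83
Social Security (OASDI): $1,439.19 × 0.074 = $106.50
Total deductions = $89.93 + $55.98 + $256.97 + $38.80 + $17.27 + $15.83 + $106.50 = $581.28
Net pay = $1,439.19 − $581.28 = $857.91

$857.91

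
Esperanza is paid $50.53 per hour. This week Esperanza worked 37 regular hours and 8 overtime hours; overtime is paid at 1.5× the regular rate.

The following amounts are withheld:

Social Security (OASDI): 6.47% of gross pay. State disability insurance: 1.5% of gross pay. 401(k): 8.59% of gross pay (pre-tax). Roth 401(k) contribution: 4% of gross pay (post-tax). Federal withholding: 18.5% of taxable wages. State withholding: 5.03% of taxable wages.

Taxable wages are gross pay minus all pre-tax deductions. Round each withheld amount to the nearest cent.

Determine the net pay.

Regular pay: 37 × $50.53 = $1,869.61
Overtime pay: 8 × $50.53 × 1.5 = $606.36
Gross pay = $1,869.61 + $606.36 = $2,475.97
401(k): $2,475.97 × 0.0859 = $212.69
Taxable wages = $2,475.97 − $212.69 = $2,263.28
State withholding: $2,263.28 × 0.0503 = $113.84
Federal withholding: $2,263.28 × 0.185 = $418.71
Social Security (OASDI): $2,475.97 × 0.0647 = $160.20
State disability insurance: $2,475.97 × 0.015 = $37.14
Roth 401(k) contribution: $2,475.97 × 0.04 = $99.04
Total deductions = $212.69 + $113.84 + $418.71 + $160.20 + $37.14 + $99.04 = $1,041.62
Net pay = $2,475.97 − $1,041.62 = $1,434.35

$1,434.35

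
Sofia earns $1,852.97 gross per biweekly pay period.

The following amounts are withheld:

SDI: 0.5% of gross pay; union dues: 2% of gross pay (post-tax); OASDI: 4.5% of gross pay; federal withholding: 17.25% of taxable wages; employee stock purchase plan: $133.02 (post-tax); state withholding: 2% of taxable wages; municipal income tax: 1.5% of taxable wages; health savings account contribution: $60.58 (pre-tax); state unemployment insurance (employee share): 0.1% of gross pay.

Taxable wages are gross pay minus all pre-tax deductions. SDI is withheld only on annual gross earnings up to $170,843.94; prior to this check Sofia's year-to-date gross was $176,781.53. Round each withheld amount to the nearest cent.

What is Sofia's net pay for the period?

$1,165.15

Health savings account contribution: $60.58
Taxable wages = $1,852.97 − $60.58 = $1,792.39
Municipal income tax: $1,792.39 × 0.015 = $26.89
Federal withholding: $1,792.39 × 0.1725 = $309.19
State withholding: $1,792.39 × 0.02 = $35.85
SDI: annual cap $170,843.94 already reached (YTD $176,781.53), so $0.00
OASDI: $1,852.97 × 0.045 = $83.38
State unemployment insurance (employee share): $1,852.97 × 0.001 = $1.85
Union dues: $1,852.97 × 0.02 = $37.06
Employee stock purchase plan: $133.02
Total deductions = $60.58 + $26.89 + $309.19 + $35.85 + $0.00 + $83.38 + $1.85 + $37.06 + $133.02 = $687.82
Net pay = $1,852.97 − $687.82 = $1,165.15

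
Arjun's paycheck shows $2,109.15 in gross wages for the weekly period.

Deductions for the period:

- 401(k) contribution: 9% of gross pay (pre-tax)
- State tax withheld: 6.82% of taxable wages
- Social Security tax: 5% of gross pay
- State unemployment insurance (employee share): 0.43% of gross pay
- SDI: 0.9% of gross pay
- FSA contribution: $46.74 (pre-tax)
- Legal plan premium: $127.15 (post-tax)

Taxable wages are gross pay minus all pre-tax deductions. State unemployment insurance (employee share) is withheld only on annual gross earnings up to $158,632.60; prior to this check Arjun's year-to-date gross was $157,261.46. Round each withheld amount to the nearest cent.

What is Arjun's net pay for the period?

$1,487.39

FSA contribution: $46.74
401(k) contribution: $2,109.15 × 0.09 = $189.82
Pre-tax total = $46.74 + $189.82 = $236.56
Taxable wages = $2,109.15 − $236.56 = $1,872.59
State tax withheld: $1,872.59 × 0.0682 = $127.71
State unemployment insurance (employee share): only $158,632.60 − $157,261.46 = $1,371.14 of this check is subject → $1,371.14 × 0.0043 = $5.90
SDI: $2,109.15 × 0.009 = $18.98
Social Security tax: $2,109.15 × 0.05 = $105.46
Legal plan premium: $127.15
Total deductions = $46.74 + $189.82 + $127.71 + $5.90 + $18.98 + $105.46 + $127.15 = $621.76
Net pay = $2,109.15 − $621.76 = $1,487.39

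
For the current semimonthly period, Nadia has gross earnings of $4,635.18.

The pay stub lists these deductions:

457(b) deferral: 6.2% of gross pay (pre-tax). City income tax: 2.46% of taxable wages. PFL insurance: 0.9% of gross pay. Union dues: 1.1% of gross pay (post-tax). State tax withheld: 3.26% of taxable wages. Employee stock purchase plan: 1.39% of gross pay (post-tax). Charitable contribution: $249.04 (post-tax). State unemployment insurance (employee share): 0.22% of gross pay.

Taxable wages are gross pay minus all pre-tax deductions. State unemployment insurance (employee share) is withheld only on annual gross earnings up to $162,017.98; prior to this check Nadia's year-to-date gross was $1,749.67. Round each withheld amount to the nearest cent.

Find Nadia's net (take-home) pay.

$3,682.72

457(b) deferral: $4,635.18 × 0.062 = $287.38
Taxable wages = $4,635.18 − $287.38 = $4,347.80
State tax withheld: $4,347.80 × 0.0326 = $141.74
City income tax: $4,347.80 × 0.0246 = $106.96
PFL insurance: $4,635.18 × 0.009 = $41.72
State unemployment insurance (employee share): cap not yet reached, full $4,635.18 is subject → $4,635.18 × 0.0022 = $10.20
Charitable contribution: $249.04
Union dues: $4,635.18 × 0.011 = $50.99
Employee stock purchase plan: $4,635.18 × 0.0139 = $64.43
Total deductions = $287.38 + $141.74 + $106.96 + $41.72 + $10.20 + $249.04 + $50.99 + $64.43 = $952.46
Net pay = $4,635.18 − $952.46 = $3,682.72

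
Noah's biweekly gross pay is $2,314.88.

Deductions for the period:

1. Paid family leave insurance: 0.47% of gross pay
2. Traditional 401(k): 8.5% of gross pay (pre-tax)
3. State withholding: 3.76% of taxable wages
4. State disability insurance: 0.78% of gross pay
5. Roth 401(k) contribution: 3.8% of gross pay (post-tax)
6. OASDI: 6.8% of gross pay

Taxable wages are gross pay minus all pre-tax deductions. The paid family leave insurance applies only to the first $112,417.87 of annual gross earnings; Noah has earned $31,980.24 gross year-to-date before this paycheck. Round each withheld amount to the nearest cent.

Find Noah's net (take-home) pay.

$1,764.16

Traditional 401(k): $2,314.88 × 0.085 = $196.76
Taxable wages = $2,314.88 − $196.76 = $2,118.12
State withholding: $2,118.12 × 0.0376 = $79.64
OASDI: $2,314.88 × 0.068 = $157.41
Paid family leave insurance: cap not yet reached, full $2,314.88 is subject → $2,314.88 × 0.0047 = $10.88
State disability insurance: $2,314.88 × 0.0078 = $18.06
Roth 401(k) contribution: $2,314.88 × 0.038 = $87.97
Total deductions = $196.76 + $79.64 + $157.41 + $10.88 + $18.06 + $87.97 = $550.72
Net pay = $2,314.88 − $550.72 = $1,764.16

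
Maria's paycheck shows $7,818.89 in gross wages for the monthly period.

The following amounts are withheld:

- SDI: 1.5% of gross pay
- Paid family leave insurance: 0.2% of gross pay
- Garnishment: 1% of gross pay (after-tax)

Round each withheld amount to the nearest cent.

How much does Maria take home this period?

$7,607.78

Paid family leave insurance: $7,818.89 × 0.002 = $15.64
SDI: $7,818.89 × 0.015 = $117.28
Garnishment: $7,818.89 × 0.01 = $78.19
Total deductions = $15.64 + $117.28 + $78.19 = $211.11
Net pay = $7,818.89 − $211.11 = $7,607.78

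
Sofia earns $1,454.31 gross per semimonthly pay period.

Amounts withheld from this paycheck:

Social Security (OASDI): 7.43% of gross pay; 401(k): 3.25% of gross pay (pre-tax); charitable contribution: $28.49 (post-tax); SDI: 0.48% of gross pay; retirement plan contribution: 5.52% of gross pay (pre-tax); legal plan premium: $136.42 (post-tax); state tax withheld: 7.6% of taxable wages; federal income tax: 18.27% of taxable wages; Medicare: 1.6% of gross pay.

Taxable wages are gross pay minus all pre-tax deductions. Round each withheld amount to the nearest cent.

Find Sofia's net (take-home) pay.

$680.31

Retirement plan contribution: $1,454.31 × 0.0552 = $80.28
401(k): $1,454.31 × 0.0325 = $47.27
Pre-tax total = $80.28 + $47.27 = $127.55
Taxable wages = $1,454.31 − $127.55 = $1,326.76
State tax withheld: $1,326.76 × 0.076 = $100.83
Federal income tax: $1,326.76 × 0.1827 = $242.40
Medicare: $1,454.31 × 0.016 = $23.27
Social Security (OASDI): $1,454.31 × 0.0743 = $108.06
SDI: $1,454.31 × 0.0048 = $6.98
Legal plan premium: $136.42
Charitable contribution: $28.49
Total deductions = $80.28 + $47.27 + $100.83 + $242.40 + $23.27 + $108.06 + $6.98 + $136.42 + $28.49 = $774.00
Net pay = $1,454.31 − $774.00 = $680.31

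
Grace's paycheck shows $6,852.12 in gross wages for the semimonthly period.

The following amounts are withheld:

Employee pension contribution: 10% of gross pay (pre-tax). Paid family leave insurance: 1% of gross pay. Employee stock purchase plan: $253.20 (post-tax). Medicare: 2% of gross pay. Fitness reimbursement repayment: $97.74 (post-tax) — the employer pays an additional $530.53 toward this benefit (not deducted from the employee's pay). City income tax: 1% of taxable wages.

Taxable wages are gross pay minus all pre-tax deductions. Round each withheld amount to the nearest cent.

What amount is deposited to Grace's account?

Employee pension contribution: $6,852.12 × 0.1 = $685.21
Taxable wages = $6,852.12 − $685.21 = $6,166.91
City income tax: $6,166.91 × 0.01 = $61.67
Paid family leave insurance: $6,852.12 × 0.01 = $68.52
Medicare: $6,852.12 × 0.02 = $137.04
Fitness reimbursement repayment: $97.74
Employee stock purchase plan: $253.20
(Employer's $530.53 toward fitness reimbursement repayment is not withheld from the employee.)
Total deductions = $685.21 + $61.67 + $68.52 + $137.04 + $97.74 + $253.20 = $1,303.38
Net pay = $6,852.12 − $1,303.38 = $5,548.74

$5,548.74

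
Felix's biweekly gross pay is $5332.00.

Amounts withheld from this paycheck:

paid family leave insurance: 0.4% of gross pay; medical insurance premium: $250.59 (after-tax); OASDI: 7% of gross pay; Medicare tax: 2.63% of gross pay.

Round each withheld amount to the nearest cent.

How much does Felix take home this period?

$4546.61

OASDI: $5332.00 × 0.07 = $373.24
Medicare tax: $5332.00 × 0.0263 = $140.23
Paid family leave insurance: $5332.00 × 0.004 = $21.33
Medical insurance premium: $250.59
Total deductions = $373.24 + $140.23 + $21.33 + $250.59 = $785.39
Net pay = $5332.00 − $785.39 = $4546.61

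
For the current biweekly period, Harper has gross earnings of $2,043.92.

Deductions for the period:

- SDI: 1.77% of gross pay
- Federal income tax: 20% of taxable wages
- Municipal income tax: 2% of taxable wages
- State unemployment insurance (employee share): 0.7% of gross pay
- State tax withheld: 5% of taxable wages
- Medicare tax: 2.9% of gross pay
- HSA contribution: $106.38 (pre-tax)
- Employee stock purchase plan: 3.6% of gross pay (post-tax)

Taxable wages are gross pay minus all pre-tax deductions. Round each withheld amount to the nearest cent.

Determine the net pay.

HSA contribution: $106.38
Taxable wages = $2,043.92 − $106.38 = $1,937.54
Federal income tax: $1,937.54 × 0.2 = $387.51
State tax withheld: $1,937.54 × 0.05 = $96.88
Municipal income tax: $1,937.54 × 0.02 = $38.75
Medicare tax: $2,043.92 × 0.029 = $59.27
SDI: $2,043.92 × 0.0177 = $36.18
State unemployment insurance (employee share): $2,043.92 × 0.007 = $14.31
Employee stock purchase plan: $2,043.92 × 0.036 = $73.58
Total deductions = $106.38 + $387.51 + $96.88 + $38.75 + $59.27 + $36.18 + $14.31 + $73.58 = $812.86
Net pay = $2,043.92 − $812.86 = $1,231.06

$1,231.06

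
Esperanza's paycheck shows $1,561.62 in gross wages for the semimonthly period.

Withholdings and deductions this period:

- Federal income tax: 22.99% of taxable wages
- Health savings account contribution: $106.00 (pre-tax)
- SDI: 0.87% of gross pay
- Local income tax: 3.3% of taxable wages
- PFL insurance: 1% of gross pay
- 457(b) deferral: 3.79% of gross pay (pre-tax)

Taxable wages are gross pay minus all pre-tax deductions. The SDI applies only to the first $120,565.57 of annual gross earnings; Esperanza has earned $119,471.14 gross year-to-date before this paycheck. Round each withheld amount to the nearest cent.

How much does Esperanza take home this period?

$1,004.17

Health savings account contribution: $106.00
457(b) deferral: $1,561.62 × 0.0379 = $59.19
Pre-tax total = $106.00 + $59.19 = $165.19
Taxable wages = $1,561.62 − $165.19 = $1,396.43
Federal income tax: $1,396.43 × 0.2299 = $321.04
Local income tax: $1,396.43 × 0.033 = $46.08
SDI: only $120,565.57 − $119,471.14 = $1,094.43 of this check is subject → $1,094.43 × 0.0087 = $9.52
PFL insurance: $1,561.62 × 0.01 = $15.62
Total deductions = $106.00 + $59.19 + $321.04 + $46.08 + $9.52 + $15.62 = $557.45
Net pay = $1,561.62 − $557.45 = $1,004.17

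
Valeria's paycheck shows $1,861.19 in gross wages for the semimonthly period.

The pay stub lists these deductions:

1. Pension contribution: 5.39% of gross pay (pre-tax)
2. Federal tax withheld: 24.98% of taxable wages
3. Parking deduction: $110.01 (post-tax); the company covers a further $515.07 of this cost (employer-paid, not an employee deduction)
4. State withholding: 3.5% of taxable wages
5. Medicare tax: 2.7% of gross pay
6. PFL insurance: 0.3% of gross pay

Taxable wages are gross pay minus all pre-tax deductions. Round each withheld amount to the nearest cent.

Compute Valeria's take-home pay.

Pension contribution: $1,861.19 × 0.0539 = $100.32
Taxable wages = $1,861.19 − $100.32 = $1,760.87
State withholding: $1,760.87 × 0.035 = $61.63
Federal tax withheld: $1,760.87 × 0.2498 = $439.87
PFL insurance: $1,861.19 × 0.003 = $5.58
Medicare tax: $1,861.19 × 0.027 = $50.25
Parking deduction: $110.01
(Employer's $515.07 toward parking deduction is not withheld from the employee.)
Total deductions = $100.32 + $61.63 + $439.87 + $5.58 + $50.25 + $110.01 = $767.66
Net pay = $1,861.19 − $767.66 = $1,093.53

$1,093.53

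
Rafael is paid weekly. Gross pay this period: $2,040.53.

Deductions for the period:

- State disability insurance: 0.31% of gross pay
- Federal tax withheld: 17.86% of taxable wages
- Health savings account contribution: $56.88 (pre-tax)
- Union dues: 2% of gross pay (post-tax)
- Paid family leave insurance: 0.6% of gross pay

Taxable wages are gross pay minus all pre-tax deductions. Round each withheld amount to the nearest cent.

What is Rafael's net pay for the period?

Health savings account contribution: $56.88
Taxable wages = $2,040.53 − $56.88 = $1,983.65
Federal tax withheld: $1,983.65 × 0.1786 = $354.28
State disability insurance: $2,040.53 × 0.0031 = $6.33
Paid family leave insurance: $2,040.53 × 0.006 = $12.24
Union dues: $2,040.53 × 0.02 = $40.81
Total deductions = $56.88 + $354.28 + $6.33 + $12.24 + $40.81 = $470.54
Net pay = $2,040.53 − $470.54 = $1,569.99

$1,569.99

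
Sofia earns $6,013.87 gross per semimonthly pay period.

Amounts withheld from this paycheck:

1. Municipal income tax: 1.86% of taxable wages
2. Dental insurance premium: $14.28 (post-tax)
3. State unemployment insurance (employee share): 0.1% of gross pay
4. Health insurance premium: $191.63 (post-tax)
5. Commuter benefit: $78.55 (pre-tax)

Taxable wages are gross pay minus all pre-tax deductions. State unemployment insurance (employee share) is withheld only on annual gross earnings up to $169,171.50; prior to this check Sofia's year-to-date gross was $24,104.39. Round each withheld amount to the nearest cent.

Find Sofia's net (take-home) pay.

$5,613.00

Commuter benefit: $78.55
Taxable wages = $6,013.87 − $78.55 = $5,935.32
Municipal income tax: $5,935.32 × 0.0186 = $110.40
State unemployment insurance (employee share): cap not yet reached, full $6,013.87 is subject → $6,013.87 × 0.001 = $6.01
Health insurance premium: $191.63
Dental insurance premium: $14.28
Total deductions = $78.55 + $110.40 + $6.01 + $191.63 + $14.28 = $400.87
Net pay = $6,013.87 − $400.87 = $5,613.00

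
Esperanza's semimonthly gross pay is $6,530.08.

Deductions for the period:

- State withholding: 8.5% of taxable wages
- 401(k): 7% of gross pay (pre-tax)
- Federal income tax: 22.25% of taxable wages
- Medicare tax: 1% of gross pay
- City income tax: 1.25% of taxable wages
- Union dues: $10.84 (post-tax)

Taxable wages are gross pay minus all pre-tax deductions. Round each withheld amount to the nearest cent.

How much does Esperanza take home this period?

401(k): $6,530.08 × 0.07 = $457.11
Taxable wages = $6,530.08 − $457.11 = $6,072.97
Federal income tax: $6,072.97 × 0.2225 = $1,351.24
City income tax: $6,072.97 × 0.0125 = $75.91
State withholding: $6,072.97 × 0.085 = $516.20
Medicare tax: $6,530.08 × 0.01 = $65.30
Union dues: $10.84
Total deductions = $457.11 + $1,351.24 + $75.91 + $516.20 + $65.30 + $10.84 = $2,476.60
Net pay = $6,530.08 − $2,476.60 = $4,053.48

$4,053.48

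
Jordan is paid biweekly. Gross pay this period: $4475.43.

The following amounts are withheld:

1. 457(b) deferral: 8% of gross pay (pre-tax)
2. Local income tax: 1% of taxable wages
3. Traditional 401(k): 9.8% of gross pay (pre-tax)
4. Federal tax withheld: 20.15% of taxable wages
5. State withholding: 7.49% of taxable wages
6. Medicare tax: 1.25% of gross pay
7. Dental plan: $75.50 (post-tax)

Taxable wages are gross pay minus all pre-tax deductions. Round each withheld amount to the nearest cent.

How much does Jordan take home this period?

457(b) deferral: $4475.43 × 0.08 = $358.03
Traditional 401(k): $4475.43 × 0.098 = $438.59
Pre-tax total = $358.03 + $438.59 = $796.62
Taxable wages = $4475.43 − $796.62 = $3678.81
Local income tax: $3678.81 × 0.01 = $36.79
State withholding: $3678.81 × 0.0749 = $275.54
Federal tax withheld: $3678.81 × 0.2015 = $741.28
Medicare tax: $4475.43 × 0.0125 = $55.94
Dental plan: $75.50
Total deductions = $358.03 + $438.59 + $36.79 + $275.54 + $741.28 + $55.94 + $75.50 = $1981.67
Net pay = $4475.43 − $1981.67 = $2493.76

$2493.76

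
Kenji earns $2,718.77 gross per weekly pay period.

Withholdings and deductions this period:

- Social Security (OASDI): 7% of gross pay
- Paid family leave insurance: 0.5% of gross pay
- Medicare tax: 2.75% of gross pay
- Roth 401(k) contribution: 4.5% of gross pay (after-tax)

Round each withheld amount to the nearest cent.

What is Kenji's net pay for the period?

Paid family leave insurance: $2,718.77 × 0.005 = $13.59
Medicare tax: $2,718.77 × 0.0275 = $74.77
Social Security (OASDI): $2,718.77 × 0.07 = $190.31
Roth 401(k) contribution: $2,718.77 × 0.045 = $122.34
Total deductions = $13.59 + $74.77 + $190.31 + $122.34 = $401.01
Net pay = $2,718.77 − $401.01 = $2,317.76

$2,317.76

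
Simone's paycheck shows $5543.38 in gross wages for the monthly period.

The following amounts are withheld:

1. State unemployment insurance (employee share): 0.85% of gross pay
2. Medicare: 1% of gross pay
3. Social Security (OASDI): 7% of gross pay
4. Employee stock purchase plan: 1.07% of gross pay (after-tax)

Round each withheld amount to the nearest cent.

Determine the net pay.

Social Security (OASDI): $5543.38 × 0.07 = $388.04
Medicare: $5543.38 × 0.01 = $55.43
State unemployment insurance (employee share): $5543.38 × 0.0085 = $47.12
Employee stock purchase plan: $5543.38 × 0.0107 = $59.31
Total deductions = $388.04 + $55.43 + $47.12 + $59.31 = $549.90
Net pay = $5543.38 − $549.90 = $4993.48

$4993.48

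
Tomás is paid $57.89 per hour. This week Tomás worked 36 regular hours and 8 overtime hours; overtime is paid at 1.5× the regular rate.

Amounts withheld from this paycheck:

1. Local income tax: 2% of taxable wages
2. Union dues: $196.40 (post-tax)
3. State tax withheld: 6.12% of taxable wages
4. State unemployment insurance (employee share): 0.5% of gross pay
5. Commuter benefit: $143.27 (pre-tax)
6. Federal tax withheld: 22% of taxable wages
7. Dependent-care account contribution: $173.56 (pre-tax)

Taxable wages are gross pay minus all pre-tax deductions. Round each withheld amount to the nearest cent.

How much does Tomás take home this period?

Regular pay: 36 × $57.89 = $2,084.04
Overtime pay: 8 × $57.89 × 1.5 = $694.68
Gross pay = $2,084.04 + $694.68 = $2,778.72
Commuter benefit: $143.27
Dependent-care account contribution: $173.56
Pre-tax total = $143.27 + $173.56 = $316.83
Taxable wages = $2,778.72 − $316.83 = $2,461.89
Local income tax: $2,461.89 × 0.02 = $49.24
State tax withheld: $2,461.89 × 0.0612 = $150.67
Federal tax withheld: $2,461.89 × 0.22 = $541.62
State unemployment insurance (employee share): $2,778.72 × 0.005 = $13.89
Union dues: $196.40
Total deductions = $143.27 + $173.56 + $49.24 + $150.67 + $541.62 + $13.89 + $196.40 = $1,268.65
Net pay = $2,778.72 − $1,268.65 = $1,510.07

$1,510.07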